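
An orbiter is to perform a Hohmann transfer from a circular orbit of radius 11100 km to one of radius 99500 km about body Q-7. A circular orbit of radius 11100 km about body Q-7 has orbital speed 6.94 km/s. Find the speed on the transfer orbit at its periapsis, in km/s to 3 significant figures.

From the circular-orbit relation v² = μ/r at r = 11100 km: μ = v²r = (6.94)² × 11100 = 5.34616×10^5 km³/s².
The Hohmann ellipse has a_t = (r₁ + r₂)/2 = 55300 km.
The periapsis of the transfer ellipse is at r = 11100 km.
Vis-viva: v = √[μ(2/r − 1/a_t)] = √[5.34616×10^5 × (2/11100 − 1/55300)] = 9.309 km/s.

v = 9.31 km/s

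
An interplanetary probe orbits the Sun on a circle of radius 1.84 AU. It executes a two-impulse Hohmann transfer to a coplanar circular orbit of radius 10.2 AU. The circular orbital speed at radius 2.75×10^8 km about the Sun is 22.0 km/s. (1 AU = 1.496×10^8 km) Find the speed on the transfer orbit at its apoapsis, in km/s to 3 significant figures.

From the circular-orbit relation v² = μ/r at r = 2.75×10^8 km: μ = v²r = (22.0)² × 2.75×10^8 = 1.33100×10^11 km³/s².
In km: r₁ = 1.84 × 1.496×10^8 = 2.75264×10^8 km; r₂ = 10.2 × 1.496×10^8 = 1.52592×10^9 km.
Semi-major axis of the transfer orbit: a_t = (2.75264×10^8 + 1.52592×10^9)/2 = 9.00592×10^8 km.
At apoapsis, r = 1.52592×10^9 km.
Applying v² = μ(2/r − 1/a_t): v = 5.163 km/s.

v = 5.16 km/s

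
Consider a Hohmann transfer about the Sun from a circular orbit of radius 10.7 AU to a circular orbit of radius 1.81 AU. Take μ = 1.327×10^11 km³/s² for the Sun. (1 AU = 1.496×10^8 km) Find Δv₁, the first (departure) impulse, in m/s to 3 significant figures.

In km: r₁ = 10.7 × 1.496×10^8 = 1.60072×10^9 km; r₂ = 1.81 × 1.496×10^8 = 2.70776×10^8 km.
The Hohmann ellipse has a_t = (r₁ + r₂)/2 = 9.35748×10^8 km.
On the circular orbit at r = 1.60072×10^9 km, v_c = √(μ/r) = 9.105 km/s.
Transfer-orbit speed at the same r (vis-viva, a = a_t): v_t = √[μ(2/r − 1/a_t)] = 4.898 km/s.
Δv₁ = |v_t − v_c| = |4.898 − 9.105| = 4.207 km/s.

Δv₁ = 4210 m/s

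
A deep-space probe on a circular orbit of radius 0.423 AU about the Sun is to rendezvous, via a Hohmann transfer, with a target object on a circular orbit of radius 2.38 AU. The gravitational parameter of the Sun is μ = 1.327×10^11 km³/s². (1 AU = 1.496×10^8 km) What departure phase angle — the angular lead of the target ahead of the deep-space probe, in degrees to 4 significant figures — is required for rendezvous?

In km: r₁ = 0.423 × 1.496×10^8 = 6.32808×10^7 km; r₂ = 2.38 × 1.496×10^8 = 3.56048×10^8 km.
The Hohmann ellipse has a_t = (r₁ + r₂)/2 = 2.096644×10^8 km.
Transfer time t = π√(a_t³/μ) = 2.6182×10^7 s.
Target angular speed ω₂ = √(μ/r₂³) = 5.4222×10^-8 rad/s.
Angle swept by the target during transfer: ω₂·t = 1.4196 rad = 81.34°.
Arrival is 180° from departure on the ellipse, so φ = 180° − 81.34° = 98.66°.

φ = 98.66°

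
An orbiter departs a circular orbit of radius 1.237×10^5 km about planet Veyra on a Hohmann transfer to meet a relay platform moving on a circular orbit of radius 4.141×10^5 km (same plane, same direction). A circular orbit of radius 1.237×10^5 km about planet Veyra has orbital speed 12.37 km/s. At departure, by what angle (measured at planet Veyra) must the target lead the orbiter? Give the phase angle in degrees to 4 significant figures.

φ = 85.81°

From the circular-orbit relation v² = μ/r at r = 1.237×10^5 km: μ = v²r = (12.37)² × 1.237×10^5 = 1.89282×10^7 km³/s².
Transfer-ellipse semi-major axis a_t = (r₁ + r₂)/2 = (1.237×10^5 + 4.141×10^5)/2 = 2.689×10^5 km.
The half-period of the transfer ellipse is t = π√(a_t³/μ) = 1.007×10^5 s.
The target's mean motion on its circular orbit is ω₂ = √(μ/r₂³) = 1.633×10^-5 rad/s.
Angle swept by the target during transfer: ω₂·t = 1.644 rad = 94.19°.
Arrival is 180° from departure on the ellipse, so φ = 180° − 94.19° = 85.81°.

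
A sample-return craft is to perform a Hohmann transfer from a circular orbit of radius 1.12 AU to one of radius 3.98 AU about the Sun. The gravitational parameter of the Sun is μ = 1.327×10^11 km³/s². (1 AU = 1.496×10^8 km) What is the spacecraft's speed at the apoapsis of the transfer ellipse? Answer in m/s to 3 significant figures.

In km: r₁ = 1.12 × 1.496×10^8 = 1.67552×10^8 km; r₂ = 3.98 × 1.496×10^8 = 5.95408×10^8 km.
Semi-major axis of the transfer orbit: a_t = (1.67552×10^8 + 5.95408×10^8)/2 = 3.8148×10^8 km.
The apoapsis of the transfer ellipse is at r = 5.95408×10^8 km.
Applying v² = μ(2/r − 1/a_t): v = 9.894 km/s.

v = 9890 m/s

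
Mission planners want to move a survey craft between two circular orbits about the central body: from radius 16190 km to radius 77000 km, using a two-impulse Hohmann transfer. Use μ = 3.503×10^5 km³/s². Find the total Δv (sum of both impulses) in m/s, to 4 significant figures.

Δv = 2204 m/s

The Hohmann ellipse has a_t = (r₁ + r₂)/2 = 46595 km.
At r₁ the circular-orbit speed is v₁ = √(μ/r₁) = 4.652 km/s.
On the transfer ellipse at r₁, vis-viva gives v_p = √[μ(2/r₁ − 1/a_t)] = 5.980 km/s.
First burn Δv₁ = |v_p − v₁| = 1.328 km/s.
Circular speed at r₂: v₂ = √(μ/r₂) = 2.132921 km/s.
Transfer-orbit speed at r₂: v_a = √[μ(2/r₂ − 1/a_t)] = 1.257270 km/s.
Second burn Δv₂ = |v₂ − v_a| = 0.8757 km/s.
Δv = Δv₁ + Δv₂ = 1.328 + 0.8757 = 2.204 km/s.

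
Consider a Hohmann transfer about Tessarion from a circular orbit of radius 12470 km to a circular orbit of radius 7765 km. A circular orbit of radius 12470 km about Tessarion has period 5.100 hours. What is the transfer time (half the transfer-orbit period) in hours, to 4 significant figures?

From Kepler's third law T² = 4π²r³/μ at r = 12470 km, T = 5.100 hours = 5.100 × 3600 s = 18360 s: μ = 4π²r³/T² = 2.27098×10^5 km³/s².
Transfer-ellipse semi-major axis a_t = (r₁ + r₂)/2 = (12470 + 7765)/2 = 10117.5 km.
By Kepler's third law the transfer-orbit period is T = 2π√(a_t³/μ), so t = T/2 = 6709 s.
Converting: 6709 s ÷ 3600 s/hour = 1.864 hours.

t = 1.864 hours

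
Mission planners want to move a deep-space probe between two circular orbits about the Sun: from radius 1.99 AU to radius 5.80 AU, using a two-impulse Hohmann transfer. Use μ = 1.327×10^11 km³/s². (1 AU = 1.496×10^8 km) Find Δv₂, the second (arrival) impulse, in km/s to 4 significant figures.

Δv₂ = 3.527 km/s

In km: r₁ = 1.99 × 1.496×10^8 = 2.97704×10^8 km; r₂ = 5.80 × 1.496×10^8 = 8.6768×10^8 km.
The Hohmann ellipse has a_t = (r₁ + r₂)/2 = 5.82692×10^8 km.
On the circular orbit at r = 8.6768×10^8 km, v_c = √(μ/r) = 12.3668 km/s.
Vis-viva on the transfer ellipse at r = 8.6768×10^8 km gives v_t = √[μ(2/r − 1/a_t)] = 8.83952 km/s.
Δv₂ = |v_t − v_c| = |8.83952 − 12.3668| = 3.527 km/s.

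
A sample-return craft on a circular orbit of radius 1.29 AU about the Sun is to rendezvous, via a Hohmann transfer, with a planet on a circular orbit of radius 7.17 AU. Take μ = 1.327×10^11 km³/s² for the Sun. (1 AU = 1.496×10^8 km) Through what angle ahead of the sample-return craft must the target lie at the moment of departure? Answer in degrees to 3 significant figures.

φ = 98.4°

In km: r₁ = 1.29 × 1.496×10^8 = 1.92984×10^8 km; r₂ = 7.17 × 1.496×10^8 = 1.072632×10^9 km.
Transfer-ellipse semi-major axis a_t = (r₁ + r₂)/2 = (1.92984×10^8 + 1.072632×10^9)/2 = 6.32808×10^8 km.
The half-period of the transfer ellipse is t = π√(a_t³/μ) = 1.3728×10^8 s.
Target angular speed ω₂ = √(μ/r₂³) = 1.0370×10^-8 rad/s.
Angle swept by the target during transfer: ω₂·t = 1.4236 rad = 81.57°.
The sample-return craft traverses 180° on the transfer ellipse, so the target must lead by 180° − 81.57° = 98.4°.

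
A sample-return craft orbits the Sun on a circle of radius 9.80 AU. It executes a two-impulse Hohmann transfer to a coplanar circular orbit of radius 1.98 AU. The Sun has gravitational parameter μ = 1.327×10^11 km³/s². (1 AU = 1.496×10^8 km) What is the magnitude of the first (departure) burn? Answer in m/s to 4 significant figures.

Δv₁ = 3998 m/s

In km: r₁ = 9.80 × 1.496×10^8 = 1.46608×10^9 km; r₂ = 1.98 × 1.496×10^8 = 2.96208×10^8 km.
The Hohmann ellipse has a_t = (r₁ + r₂)/2 = 8.81144×10^8 km.
Circular speed at r = 1.46608×10^9 km: v_c = √(μ/r) = 9.514 km/s.
Vis-viva on the transfer ellipse at r = 1.46608×10^9 km gives v_t = √[μ(2/r − 1/a_t)] = 5.516 km/s.
Δv₁ = |v_t − v_c| = |5.516 − 9.514| = 3.998 km/s.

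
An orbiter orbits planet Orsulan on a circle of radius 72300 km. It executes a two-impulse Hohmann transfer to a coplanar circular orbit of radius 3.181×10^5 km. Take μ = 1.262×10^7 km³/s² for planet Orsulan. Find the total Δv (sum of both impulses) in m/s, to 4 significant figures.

The Hohmann ellipse has a_t = (r₁ + r₂)/2 = 1.952×10^5 km.
At r₁ the circular-orbit speed is v₁ = √(μ/r₁) = 13.212 km/s.
On the transfer ellipse at r₁, v² = μ(2/r − 1/a) gives v_p = √[μ(2/r₁ − 1/a_t)] = 16.866 km/s.
First burn Δv₁ = |v_p − v₁| = 3.654 km/s.
At r₂, v₂ = √(μ/r₂) = 6.2987 km/s.
Transfer-orbit speed at r₂: v_a = √[μ(2/r₂ − 1/a_t)] = 3.8333 km/s.
Second burn Δv₂ = |v₂ − v_a| = 2.465 km/s.
Δv = Δv₁ + Δv₂ = 3.654 + 2.465 = 6.119 km/s.

Δv = 6119 m/s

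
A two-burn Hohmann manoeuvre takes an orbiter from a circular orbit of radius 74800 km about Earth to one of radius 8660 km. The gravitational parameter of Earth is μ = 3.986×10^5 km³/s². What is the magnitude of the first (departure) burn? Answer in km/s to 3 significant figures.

Δv₁ = 1.26 km/s

Semi-major axis of the transfer orbit: a_t = (74800 + 8660)/2 = 41730 km.
On the circular orbit at r = 74800 km, v_c = √(μ/r) = 2.3084 km/s.
Vis-viva on the transfer ellipse at r = 74800 km gives v_t = √[μ(2/r − 1/a_t)] = 1.0516 km/s.
Δv₁ = |v_t − v_c| = |1.0516 − 2.3084| = 1.257 km/s.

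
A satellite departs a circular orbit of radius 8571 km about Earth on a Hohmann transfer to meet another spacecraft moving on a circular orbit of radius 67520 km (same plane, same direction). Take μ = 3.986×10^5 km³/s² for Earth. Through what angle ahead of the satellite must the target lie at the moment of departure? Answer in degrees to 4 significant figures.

Semi-major axis of the transfer orbit: a_t = (8571 + 67520)/2 = 38045.5 km.
The half-period of the transfer ellipse is t = π√(a_t³/μ) = 36926 s.
Target angular speed ω₂ = √(μ/r₂³) = 3.5985×10^-5 rad/s.
Angle swept by the target during transfer: ω₂·t = 1.3288 rad = 76.13°.
The satellite traverses 180° on the transfer ellipse, so the target must lead by 180° − 76.13° = 103.9°.

φ = 103.9°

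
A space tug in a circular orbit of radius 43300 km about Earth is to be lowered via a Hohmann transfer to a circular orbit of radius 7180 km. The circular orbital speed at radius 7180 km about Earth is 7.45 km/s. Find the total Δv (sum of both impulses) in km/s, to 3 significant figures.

From the circular-orbit relation v² = μ/r at r = 7180 km: μ = v²r = (7.45)² × 7180 = 3.98508×10^5 km³/s².
The Hohmann ellipse has a_t = (r₁ + r₂)/2 = 25240 km.
Circular speed at r₁: v₁ = √(μ/r₁) = √(3.98508×10^5/43300) = 3.034 km/s.
Transfer-orbit speed at r₁ (vis-viva equation): v_a = √[μ(2/r₁ − 1/a_t)] = 1.618 km/s.
First burn Δv₁ = |v_a − v₁| = 1.416 km/s.
At r₂, v₂ = √(μ/r₂) = 7.450 km/s.
Transfer-orbit speed at r₂: v_p = √[μ(2/r₂ − 1/a_t)] = 9.758 km/s.
Second burn Δv₂ = |v₂ − v_p| = 2.308 km/s.
Total Δv = Δv₁ + Δv₂ = 3.724 km/s.

Δv = 3.72 km/s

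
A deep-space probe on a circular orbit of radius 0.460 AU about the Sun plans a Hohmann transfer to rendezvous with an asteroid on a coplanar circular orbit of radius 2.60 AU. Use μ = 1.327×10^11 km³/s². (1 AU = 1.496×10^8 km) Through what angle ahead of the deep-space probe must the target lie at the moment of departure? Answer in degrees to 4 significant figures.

φ = 98.75°

In km: r₁ = 0.460 × 1.496×10^8 = 6.8816×10^7 km; r₂ = 2.60 × 1.496×10^8 = 3.8896×10^8 km.
The Hohmann ellipse has a_t = (r₁ + r₂)/2 = 2.28888×10^8 km.
Transfer time t = π√(a_t³/μ) = 2.986×10^7 s.
Target angular speed ω₂ = √(μ/r₂³) = 4.749×10^-8 rad/s.
Angle swept by the target during transfer: ω₂·t = 1.418 rad = 81.25°.
The deep-space probe traverses 180° on the transfer ellipse, so the target must lead by 180° − 81.25° = 98.75°.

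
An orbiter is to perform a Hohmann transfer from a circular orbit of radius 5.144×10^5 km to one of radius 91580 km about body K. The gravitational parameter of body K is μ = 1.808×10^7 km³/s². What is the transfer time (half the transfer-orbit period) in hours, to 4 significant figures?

t = 34.23 hours

The Hohmann ellipse has a_t = (r₁ + r₂)/2 = 3.0299×10^5 km.
By Kepler's third law the transfer-orbit period is T = 2π√(a_t³/μ), so t = T/2 = 1.2322×10^5 s.
Converting: 1.2322×10^5 s ÷ 3600 s/hour = 34.23 hours.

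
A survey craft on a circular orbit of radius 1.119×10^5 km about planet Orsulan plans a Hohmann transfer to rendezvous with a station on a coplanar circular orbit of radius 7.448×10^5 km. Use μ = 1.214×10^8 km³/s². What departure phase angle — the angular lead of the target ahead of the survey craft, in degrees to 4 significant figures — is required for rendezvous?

Semi-major axis of the transfer orbit: a_t = (1.119×10^5 + 7.448×10^5)/2 = 4.2835×10^5 km.
The half-period of the transfer ellipse is t = π√(a_t³/μ) = 79940 s.
The target's mean motion on its circular orbit is ω₂ = √(μ/r₂³) = 1.714×10^-5 rad/s.
Angle swept by the target during transfer: ω₂·t = 1.3702 rad = 78.51°.
Arrival is 180° from departure on the ellipse, so φ = 180° − 78.51° = 101.5°.

φ = 101.5°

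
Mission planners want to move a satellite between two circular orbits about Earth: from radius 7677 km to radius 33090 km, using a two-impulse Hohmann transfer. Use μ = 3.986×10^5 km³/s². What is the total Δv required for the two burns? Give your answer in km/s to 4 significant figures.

Δv = 3.316 km/s

Transfer-ellipse semi-major axis a_t = (r₁ + r₂)/2 = (7677 + 33090)/2 = 20383.5 km.
At r₁ the circular-orbit speed is v₁ = √(μ/r₁) = 7.206 km/s.
Transfer-orbit speed at r₁ (vis-viva): v_p = √[μ(2/r₁ − 1/a_t)] = 9.181 km/s.
First burn Δv₁ = |v_p − v₁| = 1.975 km/s.
Circular speed at r₂: v₂ = √(μ/r₂) = 3.471 km/s.
Transfer-orbit speed at r₂: v_a = √[μ(2/r₂ − 1/a_t)] = 2.130 km/s.
Second burn Δv₂ = |v₂ − v_a| = 1.341 km/s.
Δv = Δv₁ + Δv₂ = 1.975 + 1.341 = 3.316 km/s.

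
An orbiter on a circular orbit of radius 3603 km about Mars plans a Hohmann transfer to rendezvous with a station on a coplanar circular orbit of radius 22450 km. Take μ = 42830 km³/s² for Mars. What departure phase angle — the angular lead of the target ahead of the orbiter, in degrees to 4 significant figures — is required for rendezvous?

φ = 100.4°

Semi-major axis of the transfer orbit: a_t = (3603 + 22450)/2 = 13026.5 km.
The half-period of the transfer ellipse is t = π√(a_t³/μ) = 22569 s.
Target angular speed ω₂ = √(μ/r₂³) = 6.1525×10^-5 rad/s.
Angle swept by the target during transfer: ω₂·t = 1.3886 rad = 79.56°.
Arrival is 180° from departure on the ellipse, so φ = 180° − 79.56° = 100.4°.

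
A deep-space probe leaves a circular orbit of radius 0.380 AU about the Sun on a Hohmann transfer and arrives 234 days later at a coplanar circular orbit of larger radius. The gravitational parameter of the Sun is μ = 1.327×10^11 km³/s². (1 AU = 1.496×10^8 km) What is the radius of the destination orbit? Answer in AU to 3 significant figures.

In km: r₁ = 0.380 × 1.496×10^8 = 5.6848×10^7 km.
Transfer time t = 234 days = 2.02176×10^7 s, and t = π√(a_t³/μ).
So a_t = (μ t²/π²)^(1/3) = (1.327×10^11 × (2.02176×10^7)² / π²)^(1/3) = 1.7647×10^8 km.
Since a_t = (r₁ + r₂)/2, r₂ = 2a_t − r₁ = 2×1.7647×10^8 − 5.6848×10^7 = 2.96092×10^8 km.
In AU: r₂ = 2.96092×10^8 / 1.496×10^8 = 1.98 AU.

r₂ = 1.98 AU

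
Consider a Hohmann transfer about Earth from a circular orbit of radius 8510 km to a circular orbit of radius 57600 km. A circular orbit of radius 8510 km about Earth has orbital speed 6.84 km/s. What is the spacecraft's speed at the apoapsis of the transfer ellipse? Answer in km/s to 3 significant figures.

v = 1.33 km/s

From the circular-orbit relation v² = μ/r at r = 8510 km: μ = v²r = (6.84)² × 8510 = 3.98145×10^5 km³/s².
The Hohmann ellipse has a_t = (r₁ + r₂)/2 = 33055 km.
The apoapsis of the transfer ellipse is at r = 57600 km.
From the vis-viva equation, v = √[μ(2/r − 1/a_t)] = 1.334 km/s.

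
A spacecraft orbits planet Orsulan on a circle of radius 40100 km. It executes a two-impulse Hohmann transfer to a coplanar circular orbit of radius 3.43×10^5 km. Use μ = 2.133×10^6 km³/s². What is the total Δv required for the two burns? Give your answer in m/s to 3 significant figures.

Transfer-ellipse semi-major axis a_t = (r₁ + r₂)/2 = (40100 + 3.430×10^5)/2 = 1.9155×10^5 km.
Circular speed at r₁: v₁ = √(μ/r₁) = √(2.133×10^6/40100) = 7.2933 km/s.
On the transfer ellipse at r₁, vis-viva equation gives v_p = √[μ(2/r₁ − 1/a_t)] = 9.7595 km/s.
First burn Δv₁ = |v_p − v₁| = 2.466 km/s.
At r₂, v₂ = √(μ/r₂) = 2.494 km/s.
Transfer-orbit speed at r₂: v_a = √[μ(2/r₂ − 1/a_t)] = 1.141 km/s.
Second burn Δv₂ = |v₂ − v_a| = 1.353 km/s.
Total Δv = Δv₁ + Δv₂ = 3.819 km/s.

Δv = 3820 m/s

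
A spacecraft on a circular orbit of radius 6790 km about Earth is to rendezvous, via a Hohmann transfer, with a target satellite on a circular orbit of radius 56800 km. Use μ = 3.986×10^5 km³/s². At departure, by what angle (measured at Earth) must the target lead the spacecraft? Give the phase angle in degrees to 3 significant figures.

Semi-major axis of the transfer orbit: a_t = (6790 + 56800)/2 = 31795 km.
Transfer time t = π√(a_t³/μ) = 28211 s.
Target angular speed ω₂ = √(μ/r₂³) = 4.6639×10^-5 rad/s.
Angle swept by the target during transfer: ω₂·t = 1.31573 rad = 75.39°.
The spacecraft traverses 180° on the transfer ellipse, so the target must lead by 180° − 75.39° = 105°.

φ = 105°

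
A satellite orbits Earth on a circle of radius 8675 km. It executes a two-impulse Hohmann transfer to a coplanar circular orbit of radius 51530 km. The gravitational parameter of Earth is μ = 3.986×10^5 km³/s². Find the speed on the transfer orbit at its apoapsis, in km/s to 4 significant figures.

v = 1.493 km/s

Transfer-ellipse semi-major axis a_t = (r₁ + r₂)/2 = (8675 + 51530)/2 = 30102.5 km.
At apoapsis, r = 51530 km.
Applying v² = μ(2/r − 1/a_t): v = 1.493 km/s.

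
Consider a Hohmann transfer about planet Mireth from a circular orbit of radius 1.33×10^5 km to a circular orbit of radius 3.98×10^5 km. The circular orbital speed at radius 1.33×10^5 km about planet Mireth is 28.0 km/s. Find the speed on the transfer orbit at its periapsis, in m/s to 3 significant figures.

v = 34300 m/s

From the circular-orbit relation v² = μ/r at r = 1.33×10^5 km: μ = v²r = (28.0)² × 1.33×10^5 = 1.04272×10^8 km³/s².
The Hohmann ellipse has a_t = (r₁ + r₂)/2 = 2.655×10^5 km.
The periapsis of the transfer ellipse is at r = 1.330×10^5 km.
Applying v² = μ(2/r − 1/a_t): v = 34.28 km/s.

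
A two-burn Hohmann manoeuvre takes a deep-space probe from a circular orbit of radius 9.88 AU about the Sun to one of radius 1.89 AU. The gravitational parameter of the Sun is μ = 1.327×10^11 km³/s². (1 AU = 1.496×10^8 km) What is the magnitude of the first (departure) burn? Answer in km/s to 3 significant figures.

Δv₁ = 4.11 km/s

In km: r₁ = 9.88 × 1.496×10^8 = 1.478048×10^9 km; r₂ = 1.89 × 1.496×10^8 = 2.82744×10^8 km.
The Hohmann ellipse has a_t = (r₁ + r₂)/2 = 8.80396×10^8 km.
On the circular orbit at r = 1.478048×10^9 km, v_c = √(μ/r) = 9.4753 km/s.
Transfer-orbit speed at the same r (vis-viva, a = a_t): v_t = √[μ(2/r − 1/a_t)] = 5.3697 km/s.
Δv₁ = |v_t − v_c| = |5.3697 − 9.4753| = 4.106 km/s.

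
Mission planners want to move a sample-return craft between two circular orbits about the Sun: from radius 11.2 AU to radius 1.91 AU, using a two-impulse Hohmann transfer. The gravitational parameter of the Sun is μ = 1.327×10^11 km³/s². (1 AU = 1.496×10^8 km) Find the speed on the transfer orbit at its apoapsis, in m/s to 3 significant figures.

In km: r₁ = 11.2 × 1.496×10^8 = 1.67552×10^9 km; r₂ = 1.91 × 1.496×10^8 = 2.85736×10^8 km.
The Hohmann ellipse has a_t = (r₁ + r₂)/2 = 9.80628×10^8 km.
At apoapsis, r = 1.67552×10^9 km.
Applying v² = μ(2/r − 1/a_t): v = 4.804 km/s.

v = 4800 m/s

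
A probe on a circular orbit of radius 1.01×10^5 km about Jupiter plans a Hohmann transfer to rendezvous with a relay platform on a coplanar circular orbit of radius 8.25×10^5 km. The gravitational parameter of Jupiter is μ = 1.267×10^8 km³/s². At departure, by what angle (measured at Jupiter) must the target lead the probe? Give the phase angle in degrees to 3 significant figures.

φ = 104°

Transfer-ellipse semi-major axis a_t = (r₁ + r₂)/2 = (1.010×10^5 + 8.250×10^5)/2 = 4.630×10^5 km.
The half-period of the transfer ellipse is t = π√(a_t³/μ) = 87929 s.
Target angular speed ω₂ = √(μ/r₂³) = 1.5021×10^-5 rad/s.
Angle swept by the target during transfer: ω₂·t = 1.3208 rad = 75.68°.
Arrival is 180° from departure on the ellipse, so φ = 180° − 75.68° = 104°.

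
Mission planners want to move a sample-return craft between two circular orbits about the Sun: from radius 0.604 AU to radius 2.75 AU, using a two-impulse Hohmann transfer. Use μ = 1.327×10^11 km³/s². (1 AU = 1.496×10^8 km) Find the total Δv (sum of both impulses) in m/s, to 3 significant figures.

Δv = 17900 m/s

In km: r₁ = 0.604 × 1.496×10^8 = 9.03584×10^7 km; r₂ = 2.75 × 1.496×10^8 = 4.114×10^8 km.
Transfer-ellipse semi-major axis a_t = (r₁ + r₂)/2 = (9.03584×10^7 + 4.114×10^8)/2 = 2.508792×10^8 km.
Circular speed at r₁: v₁ = √(μ/r₁) = √(1.327×10^11/9.03584×10^7) = 38.32 km/s.
On the transfer ellipse at r₁, vis-viva gives v_p = √[μ(2/r₁ − 1/a_t)] = 49.07 km/s.
First burn Δv₁ = |v_p − v₁| = 10.75 km/s.
Circular speed at r₂: v₂ = √(μ/r₂) = 17.95988 km/s.
Transfer-orbit speed at r₂: v_a = √[μ(2/r₂ − 1/a_t)] = 10.77842 km/s.
Second burn Δv₂ = |v₂ − v_a| = 7.181 km/s.
Total Δv = Δv₁ + Δv₂ = 17.93 km/s.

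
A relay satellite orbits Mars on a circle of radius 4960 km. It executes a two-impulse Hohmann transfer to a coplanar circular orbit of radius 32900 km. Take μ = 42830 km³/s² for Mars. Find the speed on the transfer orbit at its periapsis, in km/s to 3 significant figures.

Transfer-ellipse semi-major axis a_t = (r₁ + r₂)/2 = (4960 + 32900)/2 = 18930 km.
At periapsis, r = 4960 km.
Applying v² = μ(2/r − 1/a_t): v = 3.874 km/s.

v = 3.87 km/s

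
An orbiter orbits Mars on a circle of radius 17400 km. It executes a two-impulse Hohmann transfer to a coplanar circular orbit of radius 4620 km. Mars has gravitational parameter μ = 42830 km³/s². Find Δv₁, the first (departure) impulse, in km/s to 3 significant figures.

The Hohmann ellipse has a_t = (r₁ + r₂)/2 = 11010 km.
On the circular orbit at r = 17400 km, v_c = √(μ/r) = 1.5689 km/s.
Vis-viva on the transfer ellipse at r = 17400 km gives v_t = √[μ(2/r − 1/a_t)] = 1.0163 km/s.
Δv₁ = |v_t − v_c| = |1.0163 − 1.5689| = 0.5526 km/s.

Δv₁ = 0.553 km/s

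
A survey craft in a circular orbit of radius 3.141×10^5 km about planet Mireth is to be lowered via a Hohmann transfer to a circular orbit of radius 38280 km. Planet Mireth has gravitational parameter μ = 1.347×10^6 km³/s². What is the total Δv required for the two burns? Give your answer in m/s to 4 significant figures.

Δv = 3094 m/s

Semi-major axis of the transfer orbit: a_t = (3.141×10^5 + 38280)/2 = 1.7619×10^5 km.
Circular speed at r₁: v₁ = √(μ/r₁) = √(1.347×10^6/3.141×10^5) = 2.071 km/s.
On the transfer ellipse at r₁, vis-viva equation gives v_a = √[μ(2/r₁ − 1/a_t)] = 0.9653 km/s.
First burn Δv₁ = |v_a − v₁| = 1.106 km/s.
At r₂, v₂ = √(μ/r₂) = 5.932 km/s.
Transfer-orbit speed at r₂: v_p = √[μ(2/r₂ − 1/a_t)] = 7.920 km/s.
Second burn Δv₂ = |v₂ − v_p| = 1.988 km/s.
Total Δv = Δv₁ + Δv₂ = 3.094 km/s.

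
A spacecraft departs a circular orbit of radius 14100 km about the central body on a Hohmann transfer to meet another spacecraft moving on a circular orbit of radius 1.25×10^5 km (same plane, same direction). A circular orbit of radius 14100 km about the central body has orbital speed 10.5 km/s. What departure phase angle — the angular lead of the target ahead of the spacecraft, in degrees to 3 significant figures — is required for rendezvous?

φ = 105°

From the circular-orbit relation v² = μ/r at r = 14100 km: μ = v²r = (10.5)² × 14100 = 1.55452×10^6 km³/s².
Transfer-ellipse semi-major axis a_t = (r₁ + r₂)/2 = (14100 + 1.250×10^5)/2 = 69550 km.
The half-period of the transfer ellipse is t = π√(a_t³/μ) = 46220 s.
The target's mean motion on its circular orbit is ω₂ = √(μ/r₂³) = 2.821×10^-5 rad/s.
Angle swept by the target during transfer: ω₂·t = 1.304 rad = 74.71°.
The spacecraft traverses 180° on the transfer ellipse, so the target must lead by 180° − 74.71° = 105°.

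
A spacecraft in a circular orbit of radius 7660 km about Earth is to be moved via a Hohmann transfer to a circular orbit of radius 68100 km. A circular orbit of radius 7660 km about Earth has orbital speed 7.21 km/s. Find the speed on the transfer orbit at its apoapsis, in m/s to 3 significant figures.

v = 1090 m/s

From the circular-orbit relation v² = μ/r at r = 7660 km: μ = v²r = (7.21)² × 7660 = 3.98198×10^5 km³/s².
Semi-major axis of the transfer orbit: a_t = (7660 + 68100)/2 = 37880 km.
At apoapsis, r = 68100 km.
From the vis-viva equation, v = √[μ(2/r − 1/a_t)] = 1.087 km/s.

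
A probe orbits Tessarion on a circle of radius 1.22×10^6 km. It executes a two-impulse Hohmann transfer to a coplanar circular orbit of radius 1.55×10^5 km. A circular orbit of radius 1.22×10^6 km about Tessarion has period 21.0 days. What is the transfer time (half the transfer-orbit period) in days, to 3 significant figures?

t = 4.44 days

From Kepler's third law T² = 4π²r³/μ at r = 1.22×10^6 km, T = 21.0 days = 21.0 × 86400 s = 1.8144×10^6 s: μ = 4π²r³/T² = 2.17758×10^7 km³/s².
Semi-major axis of the transfer orbit: a_t = (1.220×10^6 + 1.550×10^5)/2 = 6.875×10^5 km.
Transfer time t = π√(a_t³/μ) = π√((6.875×10^5)³ / 2.17758×10^7) = 3.838×10^5 s.
Converting: 3.838×10^5 s ÷ 86400 s/day = 4.44 days.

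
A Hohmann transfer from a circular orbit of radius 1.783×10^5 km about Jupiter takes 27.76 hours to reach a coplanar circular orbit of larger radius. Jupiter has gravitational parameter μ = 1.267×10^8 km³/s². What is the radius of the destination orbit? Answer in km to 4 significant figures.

Transfer time t = 27.76 hours = 99936 s, and t = π√(a_t³/μ).
So a_t = (μ t²/π²)^(1/3) = (1.267×10^8 × (99936)² / π²)^(1/3) = 5.0424×10^5 km.
Since a_t = (r₁ + r₂)/2, r₂ = 2a_t − r₁ = 2×5.0424×10^5 − 1.783×10^5 = 8.3018×10^5 km.

r₂ = 8.302×10^5 km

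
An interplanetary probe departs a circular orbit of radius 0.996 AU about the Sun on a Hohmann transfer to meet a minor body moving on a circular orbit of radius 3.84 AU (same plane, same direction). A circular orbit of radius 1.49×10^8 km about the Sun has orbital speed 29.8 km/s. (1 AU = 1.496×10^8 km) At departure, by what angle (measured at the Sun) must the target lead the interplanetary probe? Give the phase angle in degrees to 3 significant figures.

φ = 90.1°

From the circular-orbit relation v² = μ/r at r = 1.49×10^8 km: μ = v²r = (29.8)² × 1.49×10^8 = 1.32318×10^11 km³/s².
In km: r₁ = 0.996 × 1.496×10^8 = 1.490016×10^8 km; r₂ = 3.84 × 1.496×10^8 = 5.74464×10^8 km.
The Hohmann ellipse has a_t = (r₁ + r₂)/2 = 3.617328×10^8 km.
Transfer time t = π√(a_t³/μ) = 5.9419×10^7 s.
The target's mean motion on its circular orbit is ω₂ = √(μ/r₂³) = 2.6419×10^-8 rad/s.
Angle swept by the target during transfer: ω₂·t = 1.5698 rad = 89.94°.
Arrival is 180° from departure on the ellipse, so φ = 180° − 89.94° = 90.1°.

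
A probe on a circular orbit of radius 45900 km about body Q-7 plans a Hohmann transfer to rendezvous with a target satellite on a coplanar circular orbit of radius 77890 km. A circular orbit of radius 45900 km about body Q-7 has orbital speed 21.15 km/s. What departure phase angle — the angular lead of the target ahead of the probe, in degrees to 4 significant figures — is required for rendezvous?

From the circular-orbit relation v² = μ/r at r = 45900 km: μ = v²r = (21.15)² × 45900 = 2.05321×10^7 km³/s².
Semi-major axis of the transfer orbit: a_t = (45900 + 77890)/2 = 61895 km.
The half-period of the transfer ellipse is t = π√(a_t³/μ) = 10676 s.
The target's mean motion on its circular orbit is ω₂ = √(μ/r₂³) = 2.0845×10^-4 rad/s.
Angle swept by the target during transfer: ω₂·t = 2.2254 rad = 127.51°.
The probe traverses 180° on the transfer ellipse, so the target must lead by 180° − 127.51° = 52.49°.

φ = 52.49°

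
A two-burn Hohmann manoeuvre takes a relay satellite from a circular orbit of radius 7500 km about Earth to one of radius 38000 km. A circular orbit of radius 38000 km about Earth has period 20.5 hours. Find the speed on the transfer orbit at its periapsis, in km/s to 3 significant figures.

v = 9.41 km/s

From Kepler's third law T² = 4π²r³/μ at r = 38000 km, T = 20.5 hours = 20.5 × 3600 s = 73800 s: μ = 4π²r³/T² = 3.97739×10^5 km³/s².
Transfer-ellipse semi-major axis a_t = (r₁ + r₂)/2 = (7500 + 38000)/2 = 22750 km.
The periapsis of the transfer ellipse is at r = 7500 km.
Vis-viva: v = √[μ(2/r − 1/a_t)] = √[3.97739×10^5 × (2/7500 − 1/22750)] = 9.412 km/s.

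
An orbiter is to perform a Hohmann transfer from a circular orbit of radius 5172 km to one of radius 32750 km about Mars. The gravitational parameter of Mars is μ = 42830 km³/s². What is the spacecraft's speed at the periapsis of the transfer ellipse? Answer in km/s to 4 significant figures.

Semi-major axis of the transfer orbit: a_t = (5172 + 32750)/2 = 18961 km.
At periapsis, r = 5172 km.
From the vis-viva equation, v = √[μ(2/r − 1/a_t)] = 3.782 km/s.

v = 3.782 km/s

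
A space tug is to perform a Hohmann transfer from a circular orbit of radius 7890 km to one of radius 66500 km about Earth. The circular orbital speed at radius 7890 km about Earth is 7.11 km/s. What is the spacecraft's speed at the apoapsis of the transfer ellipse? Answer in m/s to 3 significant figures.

From the circular-orbit relation v² = μ/r at r = 7890 km: μ = v²r = (7.11)² × 7890 = 3.98856×10^5 km³/s².
The Hohmann ellipse has a_t = (r₁ + r₂)/2 = 37195 km.
At apoapsis, r = 66500 km.
Vis-viva: v = √[μ(2/r − 1/a_t)] = √[3.98856×10^5 × (2/66500 − 1/37195)] = 1.128 km/s.

v = 1130 m/s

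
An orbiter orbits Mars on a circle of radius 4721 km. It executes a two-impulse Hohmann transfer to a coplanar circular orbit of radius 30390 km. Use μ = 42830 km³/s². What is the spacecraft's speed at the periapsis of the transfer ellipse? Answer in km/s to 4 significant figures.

The Hohmann ellipse has a_t = (r₁ + r₂)/2 = 17555.5 km.
The periapsis of the transfer ellipse is at r = 4721 km.
From the vis-viva equation, v = √[μ(2/r − 1/a_t)] = 3.963 km/s.

v = 3.963 km/s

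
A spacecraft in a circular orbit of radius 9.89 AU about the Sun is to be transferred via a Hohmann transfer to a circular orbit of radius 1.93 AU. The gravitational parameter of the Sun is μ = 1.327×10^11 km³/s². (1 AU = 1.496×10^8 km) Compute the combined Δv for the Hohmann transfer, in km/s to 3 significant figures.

Δv = 10.4 km/s

In km: r₁ = 9.89 × 1.496×10^8 = 1.479544×10^9 km; r₂ = 1.93 × 1.496×10^8 = 2.88728×10^8 km.
The Hohmann ellipse has a_t = (r₁ + r₂)/2 = 8.84136×10^8 km.
Circular speed at r₁: v₁ = √(μ/r₁) = √(1.327×10^11/1.479544×10^9) = 9.470 km/s.
Transfer-orbit speed at r₁ (vis-viva equation): v_a = √[μ(2/r₁ − 1/a_t)] = 5.412 km/s.
First burn Δv₁ = |v_a − v₁| = 4.058 km/s.
Circular speed at r₂: v₂ = √(μ/r₂) = 21.438 km/s.
Transfer-orbit speed at r₂: v_p = √[μ(2/r₂ − 1/a_t)] = 27.733 km/s.
Second burn Δv₂ = |v₂ − v_p| = 6.295 km/s.
Total Δv = Δv₁ + Δv₂ = 10.35 km/s.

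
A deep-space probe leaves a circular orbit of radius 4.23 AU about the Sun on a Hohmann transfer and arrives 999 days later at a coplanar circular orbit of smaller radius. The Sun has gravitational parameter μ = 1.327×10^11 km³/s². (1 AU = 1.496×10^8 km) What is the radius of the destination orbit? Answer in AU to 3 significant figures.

In km: r₁ = 4.23 × 1.496×10^8 = 6.32808×10^8 km.
Transfer time t = 999 days = 8.63136×10^7 s, and t = π√(a_t³/μ).
So a_t = (μ t²/π²)^(1/3) = (1.327×10^11 × (8.63136×10^7)² / π²)^(1/3) = 4.6442×10^8 km.
Since a_t = (r₁ + r₂)/2, r₂ = 2a_t − r₁ = 2×4.6442×10^8 − 6.32808×10^8 = 2.96032×10^8 km.
In AU: r₂ = 2.96032×10^8 / 1.496×10^8 = 1.98 AU.

r₂ = 1.98 AU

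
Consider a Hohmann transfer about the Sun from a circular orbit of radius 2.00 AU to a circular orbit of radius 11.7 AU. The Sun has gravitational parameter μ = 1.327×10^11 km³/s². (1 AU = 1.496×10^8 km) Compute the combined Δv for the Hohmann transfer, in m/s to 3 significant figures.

In km: r₁ = 2.00 × 1.496×10^8 = 2.992×10^8 km; r₂ = 11.7 × 1.496×10^8 = 1.75032×10^9 km.
Transfer-ellipse semi-major axis a_t = (r₁ + r₂)/2 = (2.992×10^8 + 1.75032×10^9)/2 = 1.02476×10^9 km.
At r₁ the circular-orbit speed is v₁ = √(μ/r₁) = 21.0598 km/s.
Transfer-orbit speed at r₁ (vis-viva): v_p = √[μ(2/r₁ − 1/a_t)] = 27.5234 km/s.
First burn Δv₁ = |v_p − v₁| = 6.464 km/s.
Circular speed at r₂: v₂ = √(μ/r₂) = 8.707 km/s.
Transfer-orbit speed at r₂: v_a = √[μ(2/r₂ − 1/a_t)] = 4.705 km/s.
Second burn Δv₂ = |v₂ − v_a| = 4.002 km/s.
Total Δv = Δv₁ + Δv₂ = 10.47 km/s.

Δv = 10500 m/s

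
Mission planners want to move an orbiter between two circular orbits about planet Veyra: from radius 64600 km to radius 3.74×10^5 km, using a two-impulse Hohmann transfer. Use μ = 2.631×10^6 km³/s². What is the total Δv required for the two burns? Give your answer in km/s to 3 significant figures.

Δv = 3.17 km/s

Semi-major axis of the transfer orbit: a_t = (64600 + 3.740×10^5)/2 = 2.193×10^5 km.
Circular speed at r₁: v₁ = √(μ/r₁) = √(2.631×10^6/64600) = 6.382 km/s.
On the transfer ellipse at r₁, v² = μ(2/r − 1/a) gives v_p = √[μ(2/r₁ − 1/a_t)] = 8.334 km/s.
First burn Δv₁ = |v_p − v₁| = 1.952 km/s.
Circular speed at r₂: v₂ = √(μ/r₂) = 2.6523 km/s.
Transfer-orbit speed at r₂: v_a = √[μ(2/r₂ − 1/a_t)] = 1.4395 km/s.
Second burn Δv₂ = |v₂ − v_a| = 1.213 km/s.
Δv = Δv₁ + Δv₂ = 1.952 + 1.213 = 3.165 km/s.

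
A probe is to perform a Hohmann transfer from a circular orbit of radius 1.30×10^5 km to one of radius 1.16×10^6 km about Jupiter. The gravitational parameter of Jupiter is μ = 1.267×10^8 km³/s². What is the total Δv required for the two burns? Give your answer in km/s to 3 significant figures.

The Hohmann ellipse has a_t = (r₁ + r₂)/2 = 6.450×10^5 km.
Circular speed at r₁: v₁ = √(μ/r₁) = √(1.267×10^8/1.300×10^5) = 31.22 km/s.
Transfer-orbit speed at r₁ (vis-viva): v_p = √[μ(2/r₁ − 1/a_t)] = 41.87 km/s.
First burn Δv₁ = |v_p − v₁| = 10.65 km/s.
At r₂, v₂ = √(μ/r₂) = 10.451 km/s.
Transfer-orbit speed at r₂: v_a = √[μ(2/r₂ − 1/a_t)] = 4.6919 km/s.
Second burn Δv₂ = |v₂ − v_a| = 5.759 km/s.
Total Δv = Δv₁ + Δv₂ = 16.41 km/s.

Δv = 16.4 km/s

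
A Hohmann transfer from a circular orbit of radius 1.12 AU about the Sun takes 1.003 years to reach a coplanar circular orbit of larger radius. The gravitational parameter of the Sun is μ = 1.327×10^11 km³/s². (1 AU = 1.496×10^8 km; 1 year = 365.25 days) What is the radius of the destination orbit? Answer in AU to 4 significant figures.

r₂ = 2.061 AU

In km: r₁ = 1.12 × 1.496×10^8 = 1.67552×10^8 km.
Transfer time t = 1.003 years × 365.25 × 86400 s = 3.16522728×10^7 s, and t = π√(a_t³/μ).
So a_t = (μ t²/π²)^(1/3) = (1.327×10^11 × (3.16522728×10^7)² / π²)^(1/3) = 2.3794×10^8 km.
Since a_t = (r₁ + r₂)/2, r₂ = 2a_t − r₁ = 2×2.3794×10^8 − 1.67552×10^8 = 3.08328×10^8 km.
In AU: r₂ = 3.08328×10^8 / 1.496×10^8 = 2.061 AU.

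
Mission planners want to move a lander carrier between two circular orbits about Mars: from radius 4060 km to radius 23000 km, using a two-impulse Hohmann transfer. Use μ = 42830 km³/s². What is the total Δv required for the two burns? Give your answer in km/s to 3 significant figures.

Transfer-ellipse semi-major axis a_t = (r₁ + r₂)/2 = (4060 + 23000)/2 = 13530 km.
Circular speed at r₁: v₁ = √(μ/r₁) = √(42830/4060) = 3.24796 km/s.
Transfer-orbit speed at r₁ (vis-viva): v_p = √[μ(2/r₁ − 1/a_t)] = 4.23473 km/s.
First burn Δv₁ = |v_p − v₁| = 0.9868 km/s.
Circular speed at r₂: v₂ = √(μ/r₂) = 1.3646 km/s.
Transfer-orbit speed at r₂: v_a = √[μ(2/r₂ − 1/a_t)] = 0.74752 km/s.
Second burn Δv₂ = |v₂ − v_a| = 0.6171 km/s.
Δv = Δv₁ + Δv₂ = 0.9868 + 0.6171 = 1.604 km/s.

Δv = 1.60 km/s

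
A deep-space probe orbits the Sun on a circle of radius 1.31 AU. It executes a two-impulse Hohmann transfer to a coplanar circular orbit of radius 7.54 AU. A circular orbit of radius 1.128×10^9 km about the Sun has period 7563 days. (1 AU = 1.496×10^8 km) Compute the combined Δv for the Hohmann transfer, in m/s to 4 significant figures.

Δv = 12890 m/s

From Kepler's third law T² = 4π²r³/μ at r = 1.128×10^9 km, T = 7563 days = 7563 × 86400 s = 6.534432×10^8 s: μ = 4π²r³/T² = 1.32700×10^11 km³/s².
In km: r₁ = 1.31 × 1.496×10^8 = 1.95976×10^8 km; r₂ = 7.54 × 1.496×10^8 = 1.127984×10^9 km.
Transfer-ellipse semi-major axis a_t = (r₁ + r₂)/2 = (1.95976×10^8 + 1.127984×10^9)/2 = 6.6198×10^8 km.
At r₁ the circular-orbit speed is v₁ = √(μ/r₁) = 26.0216 km/s.
Transfer-orbit speed at r₁ (vis-viva equation): v_p = √[μ(2/r₁ − 1/a_t)] = 33.9675 km/s.
First burn Δv₁ = |v_p − v₁| = 7.946 km/s.
At r₂, v₂ = √(μ/r₂) = 10.8464 km/s.
Transfer-orbit speed at r₂: v_a = √[μ(2/r₂ − 1/a_t)] = 5.90151 km/s.
Second burn Δv₂ = |v₂ − v_a| = 4.945 km/s.
Total Δv = Δv₁ + Δv₂ = 12.89 km/s.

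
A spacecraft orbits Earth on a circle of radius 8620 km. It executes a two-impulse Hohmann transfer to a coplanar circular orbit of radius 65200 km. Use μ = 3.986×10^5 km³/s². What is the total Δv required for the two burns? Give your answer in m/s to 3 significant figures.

Semi-major axis of the transfer orbit: a_t = (8620 + 65200)/2 = 36910 km.
Circular speed at r₁: v₁ = √(μ/r₁) = √(3.986×10^5/8620) = 6.800096 km/s.
Transfer-orbit speed at r₁ (vis-viva equation): v_p = √[μ(2/r₁ − 1/a_t)] = 9.037885 km/s.
First burn Δv₁ = |v_p − v₁| = 2.23779 km/s.
At r₂, v₂ = √(μ/r₂) = 2.47255 km/s.
Transfer-orbit speed at r₂: v_a = √[μ(2/r₂ − 1/a_t)] = 1.19489 km/s.
Second burn Δv₂ = |v₂ − v_a| = 1.27766 km/s.
Total Δv = Δv₁ + Δv₂ = 3.515 km/s.

Δv = 3520 m/s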